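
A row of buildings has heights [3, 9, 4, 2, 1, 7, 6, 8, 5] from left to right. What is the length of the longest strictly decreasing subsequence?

Negate each value so 'decreasing' becomes 'increasing', then run patience tails on the negated sequence:
-3 → extends → [-3]
-9 → replaces -3 → [-9]
-4 → extends → [-9, -4]
-2 → extends → [-9, -4, -2]
-1 → extends → [-9, -4, -2, -1]
-7 → replaces -4 → [-9, -7, -2, -1]
-6 → replaces -2 → [-9, -7, -6, -1]
-8 → replaces -7 → [-9, -8, -6, -1]
-5 → replaces -1 → [-9, -8, -6, -5]
Four tails, so the longest strictly decreasing subsequence of the original has length 4.

4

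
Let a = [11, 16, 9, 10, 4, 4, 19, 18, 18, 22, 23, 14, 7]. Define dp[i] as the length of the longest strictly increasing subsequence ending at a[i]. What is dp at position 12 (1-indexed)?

dp[i] = 1 + max{dp[j] : j<i, a[j]<a[i]} (or 1 if no such j):
i:      1  2  3  4  5  6  7  8  9 10 11 12 13
a[i]:  11 16  9 10  4  4 19 18 18 22 23 14  7
dp:     1  2  1  2  1  1  3  3  3  4  5  3  2
At index 12 the value is 3.

3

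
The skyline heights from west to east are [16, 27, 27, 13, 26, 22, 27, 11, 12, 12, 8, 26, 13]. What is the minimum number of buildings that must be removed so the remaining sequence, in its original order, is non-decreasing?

9

Fewest deletions = n − (longest non-decreasing subsequence).
Patience tails:
16 → extends → [16]
27 → extends → [16, 27]
27 → extends → [16, 27, 27]
13 → replaces 16 → [13, 27, 27]
26 → replaces 27 → [13, 26, 27]
22 → replaces 26 → [13, 22, 27]
27 → extends → [13, 22, 27, 27]
11 → replaces 13 → [11, 22, 27, 27]
12 → replaces 22 → [11, 12, 27, 27]
12 → replaces 27 → [11, 12, 12, 27]
8 → replaces 11 → [8, 12, 12, 27]
26 → replaces 27 → [8, 12, 12, 26]
13 → replaces 26 → [8, 12, 12, 13]
Longest non-decreasing subsequence has length 4, so deletions = 13 − 4 = 9.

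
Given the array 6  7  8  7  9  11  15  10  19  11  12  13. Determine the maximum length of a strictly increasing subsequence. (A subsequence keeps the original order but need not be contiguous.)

Track the smallest tail for each achievable length (strict):
6 → extends → [6]
7 → extends → [6, 7]
8 → extends → [6, 7, 8]
7 → already a tail → [6, 7, 8]
9 → extends → [6, 7, 8, 9]
11 → extends → [6, 7, 8, 9, 11]
15 → extends → [6, 7, 8, 9, 11, 15]
10 → replaces 11 → [6, 7, 8, 9, 10, 15]
19 → extends → [6, 7, 8, 9, 10, 15, 19]
11 → replaces 15 → [6, 7, 8, 9, 10, 11, 19]
12 → replaces 19 → [6, 7, 8, 9, 10, 11, 12]
13 → extends → [6, 7, 8, 9, 10, 11, 12, 13]
Eight tails, so the longest strictly increasing subsequence has length 8 (e.g. 6, 7, 8, 9, 10, 11, 12, 13).

8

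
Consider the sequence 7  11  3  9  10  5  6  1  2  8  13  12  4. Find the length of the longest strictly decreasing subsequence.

Let dp[i] be the longest strictly decreasing subsequence ending at i:
i:      1  2  3  4  5  6  7  8  9 10 11 12 13
a[i]:   7 11  3  9 10  5  6  1  2  8 13 12  4
dp:     1  1  2  2  2  3  3  4  4  3  1  2  4
Maximum is 4.

4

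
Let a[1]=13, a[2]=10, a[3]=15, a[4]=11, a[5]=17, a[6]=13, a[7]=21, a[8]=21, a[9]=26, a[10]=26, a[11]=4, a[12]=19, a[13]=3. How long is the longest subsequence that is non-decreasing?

7

Track the smallest tail for each achievable length (allowing ties):
13 → extends → [13]
10 → replaces 13 → [10]
15 → extends → [10, 15]
11 → replaces 15 → [10, 11]
17 → extends → [10, 11, 17]
13 → replaces 17 → [10, 11, 13]
21 → extends → [10, 11, 13, 21]
21 → extends → [10, 11, 13, 21, 21]
26 → extends → [10, 11, 13, 21, 21, 26]
26 → extends → [10, 11, 13, 21, 21, 26, 26]
4 → replaces 10 → [4, 11, 13, 21, 21, 26, 26]
19 → replaces 21 → [4, 11, 13, 19, 21, 26, 26]
3 → replaces 4 → [3, 11, 13, 19, 21, 26, 26]
Seven tails, so the longest non-decreasing subsequence has length 7 (e.g. 13, 15, 17, 21, 21, 26, 26).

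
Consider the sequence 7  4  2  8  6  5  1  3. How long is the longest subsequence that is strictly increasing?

Let dp[i] be the length of the longest such subsequence ending at index i:
i:     1 2 3 4 5 6 7 8
a[i]:  7 4 2 8 6 5 1 3
dp:    1 1 1 2 2 2 1 2
Maximum dp value is 2.

2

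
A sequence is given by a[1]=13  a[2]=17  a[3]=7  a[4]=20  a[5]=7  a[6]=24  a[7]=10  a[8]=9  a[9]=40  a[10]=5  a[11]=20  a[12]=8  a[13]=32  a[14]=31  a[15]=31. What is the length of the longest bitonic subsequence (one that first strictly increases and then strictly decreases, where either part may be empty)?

7

inc[i] = longest strictly increasing subsequence ending at i; dec[i] = longest strictly decreasing subsequence starting at i:
i:      1  2  3  4  5  6  7  8  9 10 11 12 13 14 15
a[i]:  13 17  7 20  7 24 10  9 40  5 20  8 32 31 31
inc:    1  2  1  3  1  4  2  2  5  1  3  2  5  5  5
dec:    4  4  2  4  2  4  3  2  3  1  2  1  2  1  1
Best peak at i=6 (value 24): inc=4, dec=4, length 4+4−1 = 7.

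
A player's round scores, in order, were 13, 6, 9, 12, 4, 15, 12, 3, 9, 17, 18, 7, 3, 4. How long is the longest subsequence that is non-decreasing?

Track the smallest tail for each achievable length (allowing ties):
13 → extends → [13]
6 → replaces 13 → [6]
9 → extends → [6, 9]
12 → extends → [6, 9, 12]
4 → replaces 6 → [4, 9, 12]
15 → extends → [4, 9, 12, 15]
12 → replaces 15 → [4, 9, 12, 12]
3 → replaces 4 → [3, 9, 12, 12]
9 → replaces 12 → [3, 9, 9, 12]
17 → extends → [3, 9, 9, 12, 17]
18 → extends → [3, 9, 9, 12, 17, 18]
7 → replaces 9 → [3, 7, 9, 12, 17, 18]
3 → replaces 7 → [3, 3, 9, 12, 17, 18]
4 → replaces 9 → [3, 3, 4, 12, 17, 18]
Six tails, so the longest non-decreasing subsequence has length 6 (e.g. 6, 9, 12, 15, 17, 18).

6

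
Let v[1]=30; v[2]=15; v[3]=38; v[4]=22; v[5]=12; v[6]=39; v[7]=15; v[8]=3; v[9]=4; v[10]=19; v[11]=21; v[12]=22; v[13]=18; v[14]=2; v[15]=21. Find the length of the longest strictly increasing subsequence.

Track the smallest tail for each achievable length (strict):
30 → extends → [30]
15 → replaces 30 → [15]
38 → extends → [15, 38]
22 → replaces 38 → [15, 22]
12 → replaces 15 → [12, 22]
39 → extends → [12, 22, 39]
15 → replaces 22 → [12, 15, 39]
3 → replaces 12 → [3, 15, 39]
4 → replaces 15 → [3, 4, 39]
19 → replaces 39 → [3, 4, 19]
21 → extends → [3, 4, 19, 21]
22 → extends → [3, 4, 19, 21, 22]
18 → replaces 19 → [3, 4, 18, 21, 22]
2 → replaces 3 → [2, 4, 18, 21, 22]
21 → already a tail → [2, 4, 18, 21, 22]
Five tails, so the longest strictly increasing subsequence has length 5 (e.g. 12, 15, 19, 21, 22).

5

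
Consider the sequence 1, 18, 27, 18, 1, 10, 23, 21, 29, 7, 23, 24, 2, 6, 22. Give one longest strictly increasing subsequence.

Patience tails give the LIS length; then backtrack through the dp parents:
1 → extends → [1]
18 → extends → [1, 18]
27 → extends → [1, 18, 27]
18 → already a tail → [1, 18, 27]
1 → already a tail → [1, 18, 27]
10 → replaces 18 → [1, 10, 27]
23 → replaces 27 → [1, 10, 23]
21 → replaces 23 → [1, 10, 21]
29 → extends → [1, 10, 21, 29]
7 → replaces 10 → [1, 7, 21, 29]
23 → replaces 29 → [1, 7, 21, 23]
24 → extends → [1, 7, 21, 23, 24]
2 → replaces 7 → [1, 2, 21, 23, 24]
6 → replaces 21 → [1, 2, 6, 23, 24]
22 → replaces 23 → [1, 2, 6, 22, 24]
Length 5; one witness is 1, 18, 21, 23, 24.

1, 18, 21, 23, 24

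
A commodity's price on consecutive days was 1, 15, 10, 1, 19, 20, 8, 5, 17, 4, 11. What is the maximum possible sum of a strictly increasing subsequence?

Let S[i] be the best sum of a strictly increasing subsequence ending at i:
i:      1  2  3  4  5  6  7  8  9 10 11
a[i]:   1 15 10  1 19 20  8  5 17  4 11
S:      1 16 11  1 35 55  9  6 33  5 22
Maximum is 55 (e.g. 1 + 15 + 19 + 20).

55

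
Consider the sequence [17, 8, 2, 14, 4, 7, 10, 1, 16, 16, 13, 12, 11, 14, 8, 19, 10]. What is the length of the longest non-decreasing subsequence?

7

Let dp[i] be the length of the longest such subsequence ending at index i:
i:      1  2  3  4  5  6  7  8  9 10 11 12 13 14 15 16 17
a[i]:  17  8  2 14  4  7 10  1 16 16 13 12 11 14  8 19 10
dp:     1  1  1  2  2  3  4  1  5  6  5  5  5  6  4  7  5
Maximum dp value is 7.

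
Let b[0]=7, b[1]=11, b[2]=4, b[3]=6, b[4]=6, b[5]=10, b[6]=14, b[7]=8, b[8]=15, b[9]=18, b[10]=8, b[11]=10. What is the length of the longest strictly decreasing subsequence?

3

Negate each value so 'decreasing' becomes 'increasing', then run patience tails on the negated sequence:
-7 → extends → [-7]
-11 → replaces -7 → [-11]
-4 → extends → [-11, -4]
-6 → replaces -4 → [-11, -6]
-6 → already a tail → [-11, -6]
-10 → replaces -6 → [-11, -10]
-14 → replaces -11 → [-14, -10]
-8 → extends → [-14, -10, -8]
-15 → replaces -14 → [-15, -10, -8]
-18 → replaces -15 → [-18, -10, -8]
-8 → already a tail → [-18, -10, -8]
-10 → already a tail → [-18, -10, -8]
Three tails, so the longest strictly decreasing subsequence of the original has length 3.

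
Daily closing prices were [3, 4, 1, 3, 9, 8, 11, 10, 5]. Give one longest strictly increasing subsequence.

Patience tails give the LIS length; then backtrack through the dp parents:
3 → extends → [3]
4 → extends → [3, 4]
1 → replaces 3 → [1, 4]
3 → replaces 4 → [1, 3]
9 → extends → [1, 3, 9]
8 → replaces 9 → [1, 3, 8]
11 → extends → [1, 3, 8, 11]
10 → replaces 11 → [1, 3, 8, 10]
5 → replaces 8 → [1, 3, 5, 10]
Length 4; one witness is 3, 4, 9, 11.

3, 4, 9, 11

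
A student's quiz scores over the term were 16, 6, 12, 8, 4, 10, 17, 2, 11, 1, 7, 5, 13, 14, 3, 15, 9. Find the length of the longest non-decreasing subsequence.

7

Let dp[i] be the length of the longest such subsequence ending at index i:
i:      1  2  3  4  5  6  7  8  9 10 11 12 13 14 15 16 17
a[i]:  16  6 12  8  4 10 17  2 11  1  7  5 13 14  3 15  9
dp:     1  1  2  2  1  3  4  1  4  1  2  2  5  6  2  7  3
Maximum dp value is 7.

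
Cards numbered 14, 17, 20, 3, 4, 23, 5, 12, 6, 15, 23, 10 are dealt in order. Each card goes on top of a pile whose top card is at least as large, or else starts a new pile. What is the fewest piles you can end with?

Place each on the leftmost legal pile:
14 → new pile 1 (tops now [14])
17 → new pile 2 (tops now [14, 17])
20 → new pile 3 (tops now [14, 17, 20])
3 → pile 1 (tops now [3, 17, 20])
4 → pile 2 (tops now [3, 4, 20])
23 → new pile 4 (tops now [3, 4, 20, 23])
5 → pile 3 (tops now [3, 4, 5, 23])
12 → pile 4 (tops now [3, 4, 5, 12])
6 → pile 4 (tops now [3, 4, 5, 6])
15 → new pile 5 (tops now [3, 4, 5, 6, 15])
23 → new pile 6 (tops now [3, 4, 5, 6, 15, 23])
10 → pile 5 (tops now [3, 4, 5, 6, 10, 23])
Six piles.

6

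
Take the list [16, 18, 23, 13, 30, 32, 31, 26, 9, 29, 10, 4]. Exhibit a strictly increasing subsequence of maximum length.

16, 18, 23, 30, 32

Patience tails give the LIS length; then backtrack through the dp parents:
16 → extends → [16]
18 → extends → [16, 18]
23 → extends → [16, 18, 23]
13 → replaces 16 → [13, 18, 23]
30 → extends → [13, 18, 23, 30]
32 → extends → [13, 18, 23, 30, 32]
31 → replaces 32 → [13, 18, 23, 30, 31]
26 → replaces 30 → [13, 18, 23, 26, 31]
9 → replaces 13 → [9, 18, 23, 26, 31]
29 → replaces 31 → [9, 18, 23, 26, 29]
10 → replaces 18 → [9, 10, 23, 26, 29]
4 → replaces 9 → [4, 10, 23, 26, 29]
Length 5; one witness is 16, 18, 23, 30, 32.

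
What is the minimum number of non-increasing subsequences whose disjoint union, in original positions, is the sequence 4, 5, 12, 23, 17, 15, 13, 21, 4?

The minimum number of non-increasing subsequences covering a sequence equals the length of its longest strictly increasing subsequence.
LIS length is 5 (e.g. 4, 5, 12, 17, 21), so 5 piles are needed.

5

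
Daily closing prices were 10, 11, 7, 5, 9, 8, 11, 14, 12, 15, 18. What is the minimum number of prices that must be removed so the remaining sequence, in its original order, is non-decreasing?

5

Fewest deletions = n − (longest non-decreasing subsequence).
i:      1  2  3  4  5  6  7  8  9 10 11
a[i]:  10 11  7  5  9  8 11 14 12 15 18
dp:     1  2  1  1  2  2  3  4  4  5  6
max dp = 6, so deletions = 11 − 6 = 5.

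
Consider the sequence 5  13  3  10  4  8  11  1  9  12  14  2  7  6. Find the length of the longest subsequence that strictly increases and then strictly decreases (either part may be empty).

inc[i] = longest strictly increasing subsequence ending at i; dec[i] = longest strictly decreasing subsequence starting at i:
i:      1  2  3  4  5  6  7  8  9 10 11 12 13 14
a[i]:   5 13  3 10  4  8 11  1  9 12 14  2  7  6
inc:    1  2  1  2  2  3  4  1  4  5  6  2  3  3
dec:    3  5  2  4  2  3  4  1  3  3  3  1  2  1
Best peak at i=11 (value 14): inc=6, dec=3, length 6+3−1 = 8.

8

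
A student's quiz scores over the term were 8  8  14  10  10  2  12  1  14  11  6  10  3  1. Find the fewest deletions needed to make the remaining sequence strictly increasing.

10

Fewest deletions = n − (longest strictly increasing subsequence).
Patience tails:
8 → extends → [8]
8 → already a tail → [8]
14 → extends → [8, 14]
10 → replaces 14 → [8, 10]
10 → already a tail → [8, 10]
2 → replaces 8 → [2, 10]
12 → extends → [2, 10, 12]
1 → replaces 2 → [1, 10, 12]
14 → extends → [1, 10, 12, 14]
11 → replaces 12 → [1, 10, 11, 14]
6 → replaces 10 → [1, 6, 11, 14]
10 → replaces 11 → [1, 6, 10, 14]
3 → replaces 6 → [1, 3, 10, 14]
1 → already a tail → [1, 3, 10, 14]
Longest strictly increasing subsequence has length 4, so deletions = 14 − 4 = 10.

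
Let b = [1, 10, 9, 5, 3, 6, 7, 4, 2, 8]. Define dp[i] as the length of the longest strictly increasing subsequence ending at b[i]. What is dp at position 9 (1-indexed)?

dp[i] = 1 + max{dp[j] : j<i, b[j]<b[i]} (or 1 if no such j):
i:      1  2  3  4  5  6  7  8  9 10
b[i]:   1 10  9  5  3  6  7  4  2  8
dp:     1  2  2  2  2  3  4  3  2  5
At index 9 the value is 2.

2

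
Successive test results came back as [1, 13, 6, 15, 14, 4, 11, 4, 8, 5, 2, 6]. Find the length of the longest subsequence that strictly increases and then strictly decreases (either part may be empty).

8

inc[i] = longest strictly increasing subsequence ending at i; dec[i] = longest strictly decreasing subsequence starting at i:
i:      1  2  3  4  5  6  7  8  9 10 11 12
a[i]:   1 13  6 15 14  4 11  4  8  5  2  6
inc:    1  2  2  3  3  2  3  2  3  3  2  4
dec:    1  5  3  6  5  2  4  2  3  2  1  1
Best peak at i=4 (value 15): inc=3, dec=6, length 3+6−1 = 8.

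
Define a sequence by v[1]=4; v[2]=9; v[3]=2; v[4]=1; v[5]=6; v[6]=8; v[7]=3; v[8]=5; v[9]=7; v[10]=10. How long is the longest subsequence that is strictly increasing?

5

Track the smallest tail for each achievable length (strict):
4 → extends → [4]
9 → extends → [4, 9]
2 → replaces 4 → [2, 9]
1 → replaces 2 → [1, 9]
6 → replaces 9 → [1, 6]
8 → extends → [1, 6, 8]
3 → replaces 6 → [1, 3, 8]
5 → replaces 8 → [1, 3, 5]
7 → extends → [1, 3, 5, 7]
10 → extends → [1, 3, 5, 7, 10]
Five tails, so the longest strictly increasing subsequence has length 5 (e.g. 2, 3, 5, 7, 10).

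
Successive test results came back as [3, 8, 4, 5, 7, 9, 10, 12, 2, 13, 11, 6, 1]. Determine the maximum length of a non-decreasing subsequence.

8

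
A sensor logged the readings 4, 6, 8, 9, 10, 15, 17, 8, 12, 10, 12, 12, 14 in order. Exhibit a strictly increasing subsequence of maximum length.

4, 6, 8, 9, 10, 15, 17

Patience tails give the LIS length; then backtrack through the dp parents:
4 → extends → [4]
6 → extends → [4, 6]
8 → extends → [4, 6, 8]
9 → extends → [4, 6, 8, 9]
10 → extends → [4, 6, 8, 9, 10]
15 → extends → [4, 6, 8, 9, 10, 15]
17 → extends → [4, 6, 8, 9, 10, 15, 17]
8 → already a tail → [4, 6, 8, 9, 10, 15, 17]
12 → replaces 15 → [4, 6, 8, 9, 10, 12, 17]
10 → already a tail → [4, 6, 8, 9, 10, 12, 17]
12 → already a tail → [4, 6, 8, 9, 10, 12, 17]
12 → already a tail → [4, 6, 8, 9, 10, 12, 17]
14 → replaces 17 → [4, 6, 8, 9, 10, 12, 14]
Length 7; one witness is 4, 6, 8, 9, 10, 15, 17.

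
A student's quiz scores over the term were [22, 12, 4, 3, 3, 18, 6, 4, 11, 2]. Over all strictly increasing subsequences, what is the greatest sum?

Let S[i] be the best sum of a strictly increasing subsequence ending at i:
i:      1  2  3  4  5  6  7  8  9 10
a[i]:  22 12  4  3  3 18  6  4 11  2
S:     22 12  4  3  3 30 10  7 21  2
Maximum is 30 (e.g. 12 + 18).

30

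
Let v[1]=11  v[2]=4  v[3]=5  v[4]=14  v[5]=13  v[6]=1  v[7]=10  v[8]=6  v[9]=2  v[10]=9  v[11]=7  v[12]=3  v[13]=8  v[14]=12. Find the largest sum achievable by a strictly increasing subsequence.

Let S[i] be the best sum of a strictly increasing subsequence ending at i:
i:      1  2  3  4  5  6  7  8  9 10 11 12 13 14
v[i]:  11  4  5 14 13  1 10  6  2  9  7  3  8 12
S:     11  4  9 25 24  1 19 15  3 24 22  6 30 42
Maximum is 42 (e.g. 4 + 5 + 6 + 7 + 8 + 12).

42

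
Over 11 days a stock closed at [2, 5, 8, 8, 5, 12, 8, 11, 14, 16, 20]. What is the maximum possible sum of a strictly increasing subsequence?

Let S[i] be the best sum of a strictly increasing subsequence ending at i:
i:      1  2  3  4  5  6  7  8  9 10 11
a[i]:   2  5  8  8  5 12  8 11 14 16 20
S:      2  7 15 15  7 27 15 26 41 57 77
Maximum is 77 (e.g. 2 + 5 + 8 + 12 + 14 + 16 + 20).

77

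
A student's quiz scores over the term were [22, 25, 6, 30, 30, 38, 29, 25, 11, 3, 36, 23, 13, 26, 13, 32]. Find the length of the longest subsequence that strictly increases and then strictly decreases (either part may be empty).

inc[i] = longest strictly increasing subsequence ending at i; dec[i] = longest strictly decreasing subsequence starting at i:
i:      1  2  3  4  5  6  7  8  9 10 11 12 13 14 15 16
a[i]:  22 25  6 30 30 38 29 25 11  3 36 23 13 26 13 32
inc:    1  2  1  3  3  4  3  2  2  1  4  3  3  4  3  5
dec:    3  3  2  5  5  5  4  3  2  1  3  2  1  2  1  1
Best peak at i=6 (value 38): inc=4, dec=5, length 4+5−1 = 8.

8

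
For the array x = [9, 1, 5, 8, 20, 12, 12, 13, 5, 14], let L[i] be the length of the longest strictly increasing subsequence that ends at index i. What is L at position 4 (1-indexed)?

dp[i] = 1 + max{dp[j] : j<i, x[j]<x[i]} (or 1 if no such j):
i:      1  2  3  4  5  6  7  8  9 10
x[i]:   9  1  5  8 20 12 12 13  5 14
dp:     1  1  2  3  4  4  4  5  2  6
At index 4 the value is 3.

3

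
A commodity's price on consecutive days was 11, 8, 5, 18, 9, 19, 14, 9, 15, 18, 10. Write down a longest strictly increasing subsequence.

Patience tails give the LIS length; then backtrack through the dp parents:
11 → extends → [11]
8 → replaces 11 → [8]
5 → replaces 8 → [5]
18 → extends → [5, 18]
9 → replaces 18 → [5, 9]
19 → extends → [5, 9, 19]
14 → replaces 19 → [5, 9, 14]
9 → already a tail → [5, 9, 14]
15 → extends → [5, 9, 14, 15]
18 → extends → [5, 9, 14, 15, 18]
10 → replaces 14 → [5, 9, 10, 15, 18]
Length 5; one witness is 8, 9, 14, 15, 18.

8, 9, 14, 15, 18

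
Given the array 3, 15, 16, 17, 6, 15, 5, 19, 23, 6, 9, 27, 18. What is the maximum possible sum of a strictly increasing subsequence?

Let S[i] be the best sum of a strictly increasing subsequence ending at i:
i:       1   2   3   4   5   6   7   8   9  10  11  12  13
a[i]:    3  15  16  17   6  15   5  19  23   6   9  27  18
S:       3  18  34  51   9  24   8  70  93  14  23 120  69
Maximum is 120 (e.g. 3 + 15 + 16 + 17 + 19 + 23 + 27).

120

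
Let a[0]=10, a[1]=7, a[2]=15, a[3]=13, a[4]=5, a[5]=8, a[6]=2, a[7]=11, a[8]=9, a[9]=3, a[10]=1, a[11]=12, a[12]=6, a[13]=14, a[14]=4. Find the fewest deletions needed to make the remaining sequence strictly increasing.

10

Fewest deletions = n − (longest strictly increasing subsequence).
Patience tails:
10 → extends → [10]
7 → replaces 10 → [7]
15 → extends → [7, 15]
13 → replaces 15 → [7, 13]
5 → replaces 7 → [5, 13]
8 → replaces 13 → [5, 8]
2 → replaces 5 → [2, 8]
11 → extends → [2, 8, 11]
9 → replaces 11 → [2, 8, 9]
3 → replaces 8 → [2, 3, 9]
1 → replaces 2 → [1, 3, 9]
12 → extends → [1, 3, 9, 12]
6 → replaces 9 → [1, 3, 6, 12]
14 → extends → [1, 3, 6, 12, 14]
4 → replaces 6 → [1, 3, 4, 12, 14]
Longest strictly increasing subsequence has length 5, so deletions = 15 − 5 = 10.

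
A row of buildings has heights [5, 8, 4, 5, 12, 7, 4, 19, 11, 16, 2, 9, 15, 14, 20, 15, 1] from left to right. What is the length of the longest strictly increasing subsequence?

Track the smallest tail for each achievable length (strict):
5 → extends → [5]
8 → extends → [5, 8]
4 → replaces 5 → [4, 8]
5 → replaces 8 → [4, 5]
12 → extends → [4, 5, 12]
7 → replaces 12 → [4, 5, 7]
4 → already a tail → [4, 5, 7]
19 → extends → [4, 5, 7, 19]
11 → replaces 19 → [4, 5, 7, 11]
16 → extends → [4, 5, 7, 11, 16]
2 → replaces 4 → [2, 5, 7, 11, 16]
9 → replaces 11 → [2, 5, 7, 9, 16]
15 → replaces 16 → [2, 5, 7, 9, 15]
14 → replaces 15 → [2, 5, 7, 9, 14]
20 → extends → [2, 5, 7, 9, 14, 20]
15 → replaces 20 → [2, 5, 7, 9, 14, 15]
1 → replaces 2 → [1, 5, 7, 9, 14, 15]
Six tails, so the longest strictly increasing subsequence has length 6 (e.g. 4, 5, 7, 11, 16, 20).

6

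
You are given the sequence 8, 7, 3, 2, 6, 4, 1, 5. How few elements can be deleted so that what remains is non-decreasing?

Fewest deletions = n − (longest non-decreasing subsequence).
i:     1 2 3 4 5 6 7 8
a[i]:  8 7 3 2 6 4 1 5
dp:    1 1 1 1 2 2 1 3
max dp = 3, so deletions = 8 − 3 = 5.

5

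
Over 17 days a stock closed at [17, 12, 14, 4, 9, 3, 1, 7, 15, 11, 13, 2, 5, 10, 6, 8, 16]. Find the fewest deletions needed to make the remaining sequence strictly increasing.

Fewest deletions = n − (longest strictly increasing subsequence).
Patience tails:
17 → extends → [17]
12 → replaces 17 → [12]
14 → extends → [12, 14]
4 → replaces 12 → [4, 14]
9 → replaces 14 → [4, 9]
3 → replaces 4 → [3, 9]
1 → replaces 3 → [1, 9]
7 → replaces 9 → [1, 7]
15 → extends → [1, 7, 15]
11 → replaces 15 → [1, 7, 11]
13 → extends → [1, 7, 11, 13]
2 → replaces 7 → [1, 2, 11, 13]
5 → replaces 11 → [1, 2, 5, 13]
10 → replaces 13 → [1, 2, 5, 10]
6 → replaces 10 → [1, 2, 5, 6]
8 → extends → [1, 2, 5, 6, 8]
16 → extends → [1, 2, 5, 6, 8, 16]
Longest strictly increasing subsequence has length 6, so deletions = 17 − 6 = 11.

11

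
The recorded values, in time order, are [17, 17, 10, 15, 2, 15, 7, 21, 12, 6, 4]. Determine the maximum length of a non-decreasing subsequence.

Track the smallest tail for each achievable length (allowing ties):
17 → extends → [17]
17 → extends → [17, 17]
10 → replaces 17 → [10, 17]
15 → replaces 17 → [10, 15]
2 → replaces 10 → [2, 15]
15 → extends → [2, 15, 15]
7 → replaces 15 → [2, 7, 15]
21 → extends → [2, 7, 15, 21]
12 → replaces 15 → [2, 7, 12, 21]
6 → replaces 7 → [2, 6, 12, 21]
4 → replaces 6 → [2, 4, 12, 21]
Four tails, so the longest non-decreasing subsequence has length 4 (e.g. 10, 15, 15, 21).

4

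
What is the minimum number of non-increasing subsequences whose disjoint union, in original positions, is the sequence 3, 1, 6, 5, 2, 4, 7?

4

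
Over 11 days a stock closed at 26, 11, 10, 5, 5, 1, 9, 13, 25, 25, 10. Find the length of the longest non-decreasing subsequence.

6

Let dp[i] be the length of the longest such subsequence ending at index i:
i:      1  2  3  4  5  6  7  8  9 10 11
a[i]:  26 11 10  5  5  1  9 13 25 25 10
dp:     1  1  1  1  2  1  3  4  5  6  4
Maximum dp value is 6.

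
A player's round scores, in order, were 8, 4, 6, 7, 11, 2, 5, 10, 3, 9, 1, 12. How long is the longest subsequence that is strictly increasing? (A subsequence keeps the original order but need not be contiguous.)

5

Track the smallest tail for each achievable length (strict):
8 → extends → [8]
4 → replaces 8 → [4]
6 → extends → [4, 6]
7 → extends → [4, 6, 7]
11 → extends → [4, 6, 7, 11]
2 → replaces 4 → [2, 6, 7, 11]
5 → replaces 6 → [2, 5, 7, 11]
10 → replaces 11 → [2, 5, 7, 10]
3 → replaces 5 → [2, 3, 7, 10]
9 → replaces 10 → [2, 3, 7, 9]
1 → replaces 2 → [1, 3, 7, 9]
12 → extends → [1, 3, 7, 9, 12]
Five tails, so the longest strictly increasing subsequence has length 5 (e.g. 4, 6, 7, 11, 12).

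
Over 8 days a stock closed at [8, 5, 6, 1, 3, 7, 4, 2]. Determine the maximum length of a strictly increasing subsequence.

Track the smallest tail for each achievable length (strict):
8 → extends → [8]
5 → replaces 8 → [5]
6 → extends → [5, 6]
1 → replaces 5 → [1, 6]
3 → replaces 6 → [1, 3]
7 → extends → [1, 3, 7]
4 → replaces 7 → [1, 3, 4]
2 → replaces 3 → [1, 2, 4]
Three tails, so the longest strictly increasing subsequence has length 3 (e.g. 5, 6, 7).

3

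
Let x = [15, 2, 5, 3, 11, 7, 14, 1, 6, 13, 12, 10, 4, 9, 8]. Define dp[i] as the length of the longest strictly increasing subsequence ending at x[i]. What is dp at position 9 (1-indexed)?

dp[i] = 1 + max{dp[j] : j<i, x[j]<x[i]} (or 1 if no such j):
i:      1  2  3  4  5  6  7  8  9 10 11 12 13 14 15
x[i]:  15  2  5  3 11  7 14  1  6 13 12 10  4  9  8
dp:     1  1  2  2  3  3  4  1  3  4  4  4  3  4  4
At index 9 the value is 3.

3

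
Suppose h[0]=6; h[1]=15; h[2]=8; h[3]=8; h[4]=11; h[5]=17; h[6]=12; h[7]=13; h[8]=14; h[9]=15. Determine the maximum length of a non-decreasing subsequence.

Let dp[i] be the length of the longest such subsequence ending at index i:
i:      0  1  2  3  4  5  6  7  8  9
h[i]:   6 15  8  8 11 17 12 13 14 15
dp:     1  2  2  3  4  5  5  6  7  8
Maximum dp value is 8.

8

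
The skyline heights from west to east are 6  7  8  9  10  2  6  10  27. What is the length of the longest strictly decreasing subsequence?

2

Negate each value so 'decreasing' becomes 'increasing', then run patience tails on the negated sequence:
-6 → extends → [-6]
-7 → replaces -6 → [-7]
-8 → replaces -7 → [-8]
-9 → replaces -8 → [-9]
-10 → replaces -9 → [-10]
-2 → extends → [-10, -2]
-6 → replaces -2 → [-10, -6]
-10 → already a tail → [-10, -6]
-27 → replaces -10 → [-27, -6]
Two tails, so the longest strictly decreasing subsequence of the original has length 2.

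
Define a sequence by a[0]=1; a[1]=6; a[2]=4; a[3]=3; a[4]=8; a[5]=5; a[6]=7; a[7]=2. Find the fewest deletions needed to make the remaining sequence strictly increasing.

4

Fewest deletions = n − (longest strictly increasing subsequence).
i:     0 1 2 3 4 5 6 7
a[i]:  1 6 4 3 8 5 7 2
dp:    1 2 2 2 3 3 4 2
max dp = 4, so deletions = 8 − 4 = 4.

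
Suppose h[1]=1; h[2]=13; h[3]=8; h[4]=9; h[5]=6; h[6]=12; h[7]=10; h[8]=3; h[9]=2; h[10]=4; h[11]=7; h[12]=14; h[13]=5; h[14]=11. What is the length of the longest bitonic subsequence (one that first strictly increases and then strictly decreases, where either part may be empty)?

7

inc[i] = longest strictly increasing subsequence ending at i; dec[i] = longest strictly decreasing subsequence starting at i:
i:      1  2  3  4  5  6  7  8  9 10 11 12 13 14
h[i]:   1 13  8  9  6 12 10  3  2  4  7 14  5 11
inc:    1  2  2  3  2  4  4  2  2  3  4  5  4  5
dec:    1  5  4  4  3  4  3  2  1  1  2  2  1  1
Best peak at i=6 (value 12): inc=4, dec=4, length 4+4−1 = 7.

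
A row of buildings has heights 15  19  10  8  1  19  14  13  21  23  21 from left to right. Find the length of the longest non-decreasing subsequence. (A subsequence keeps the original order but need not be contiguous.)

5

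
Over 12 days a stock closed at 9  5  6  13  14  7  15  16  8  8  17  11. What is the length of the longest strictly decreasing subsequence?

2

Let dp[i] be the longest strictly decreasing subsequence ending at i:
i:      1  2  3  4  5  6  7  8  9 10 11 12
a[i]:   9  5  6 13 14  7 15 16  8  8 17 11
dp:     1  2  2  1  1  2  1  1  2  2  1  2
Maximum is 2.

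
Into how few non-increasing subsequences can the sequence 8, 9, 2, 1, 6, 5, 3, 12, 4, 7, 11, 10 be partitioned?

5

Place each on the leftmost legal pile:
8 → new pile 1 (tops now [8])
9 → new pile 2 (tops now [8, 9])
2 → pile 1 (tops now [2, 9])
1 → pile 1 (tops now [1, 9])
6 → pile 2 (tops now [1, 6])
5 → pile 2 (tops now [1, 5])
3 → pile 2 (tops now [1, 3])
12 → new pile 3 (tops now [1, 3, 12])
4 → pile 3 (tops now [1, 3, 4])
7 → new pile 4 (tops now [1, 3, 4, 7])
11 → new pile 5 (tops now [1, 3, 4, 7, 11])
10 → pile 5 (tops now [1, 3, 4, 7, 10])
Five piles.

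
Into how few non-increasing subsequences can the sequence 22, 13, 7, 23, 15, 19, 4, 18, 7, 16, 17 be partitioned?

4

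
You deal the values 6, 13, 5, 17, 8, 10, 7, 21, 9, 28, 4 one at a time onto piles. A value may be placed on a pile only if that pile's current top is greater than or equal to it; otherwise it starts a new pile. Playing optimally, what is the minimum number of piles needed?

5

The minimum number of non-increasing subsequences covering a sequence equals the length of its longest strictly increasing subsequence.
LIS length is 5 (e.g. 6, 13, 17, 21, 28), so 5 piles are needed.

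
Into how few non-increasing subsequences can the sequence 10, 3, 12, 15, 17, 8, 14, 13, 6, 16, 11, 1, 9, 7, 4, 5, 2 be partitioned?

4

Place each on the leftmost legal pile:
10 → new pile 1 (tops now [10])
3 → pile 1 (tops now [3])
12 → new pile 2 (tops now [3, 12])
15 → new pile 3 (tops now [3, 12, 15])
17 → new pile 4 (tops now [3, 12, 15, 17])
8 → pile 2 (tops now [3, 8, 15, 17])
14 → pile 3 (tops now [3, 8, 14, 17])
13 → pile 3 (tops now [3, 8, 13, 17])
6 → pile 2 (tops now [3, 6, 13, 17])
16 → pile 4 (tops now [3, 6, 13, 16])
11 → pile 3 (tops now [3, 6, 11, 16])
1 → pile 1 (tops now [1, 6, 11, 16])
9 → pile 3 (tops now [1, 6, 9, 16])
7 → pile 3 (tops now [1, 6, 7, 16])
4 → pile 2 (tops now [1, 4, 7, 16])
5 → pile 3 (tops now [1, 4, 5, 16])
2 → pile 2 (tops now [1, 2, 5, 16])
Four piles.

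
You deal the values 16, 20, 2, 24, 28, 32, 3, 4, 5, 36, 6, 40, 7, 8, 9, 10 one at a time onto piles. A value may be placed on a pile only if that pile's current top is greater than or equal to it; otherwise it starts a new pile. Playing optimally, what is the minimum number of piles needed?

9

Place each on the leftmost legal pile:
16 → new pile 1 (tops now [16])
20 → new pile 2 (tops now [16, 20])
2 → pile 1 (tops now [2, 20])
24 → new pile 3 (tops now [2, 20, 24])
28 → new pile 4 (tops now [2, 20, 24, 28])
32 → new pile 5 (tops now [2, 20, 24, 28, 32])
3 → pile 2 (tops now [2, 3, 24, 28, 32])
4 → pile 3 (tops now [2, 3, 4, 28, 32])
5 → pile 4 (tops now [2, 3, 4, 5, 32])
36 → new pile 6 (tops now [2, 3, 4, 5, 32, 36])
6 → pile 5 (tops now [2, 3, 4, 5, 6, 36])
40 → new pile 7 (tops now [2, 3, 4, 5, 6, 36, 40])
7 → pile 6 (tops now [2, 3, 4, 5, 6, 7, 40])
8 → pile 7 (tops now [2, 3, 4, 5, 6, 7, 8])
9 → new pile 8 (tops now [2, 3, 4, 5, 6, 7, 8, 9])
10 → new pile 9 (tops now [2, 3, 4, 5, 6, 7, 8, 9, 10])
Nine piles.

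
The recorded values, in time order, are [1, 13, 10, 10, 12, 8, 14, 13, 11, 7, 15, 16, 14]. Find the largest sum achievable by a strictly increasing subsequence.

68

Let S[i] be the best sum of a strictly increasing subsequence ending at i:
i:      1  2  3  4  5  6  7  8  9 10 11 12 13
a[i]:   1 13 10 10 12  8 14 13 11  7 15 16 14
S:      1 14 11 11 23  9 37 36 22  8 52 68 50
Maximum is 68 (e.g. 1 + 10 + 12 + 14 + 15 + 16).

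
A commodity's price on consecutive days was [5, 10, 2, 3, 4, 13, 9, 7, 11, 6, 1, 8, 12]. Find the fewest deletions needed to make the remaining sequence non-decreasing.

Fewest deletions = n − (longest non-decreasing subsequence).
Patience tails:
5 → extends → [5]
10 → extends → [5, 10]
2 → replaces 5 → [2, 10]
3 → replaces 10 → [2, 3]
4 → extends → [2, 3, 4]
13 → extends → [2, 3, 4, 13]
9 → replaces 13 → [2, 3, 4, 9]
7 → replaces 9 → [2, 3, 4, 7]
11 → extends → [2, 3, 4, 7, 11]
6 → replaces 7 → [2, 3, 4, 6, 11]
1 → replaces 2 → [1, 3, 4, 6, 11]
8 → replaces 11 → [1, 3, 4, 6, 8]
12 → extends → [1, 3, 4, 6, 8, 12]
Longest non-decreasing subsequence has length 6, so deletions = 13 − 6 = 7.

7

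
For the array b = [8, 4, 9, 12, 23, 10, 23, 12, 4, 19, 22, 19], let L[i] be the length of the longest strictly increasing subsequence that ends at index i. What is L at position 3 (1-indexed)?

2

dp[i] = 1 + max{dp[j] : j<i, b[j]<b[i]} (or 1 if no such j):
i:      1  2  3  4  5  6  7  8  9 10 11 12
b[i]:   8  4  9 12 23 10 23 12  4 19 22 19
dp:     1  1  2  3  4  3  4  4  1  5  6  5
At index 3 the value is 2.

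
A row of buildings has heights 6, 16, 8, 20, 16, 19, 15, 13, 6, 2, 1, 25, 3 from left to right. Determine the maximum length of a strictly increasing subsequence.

Track the smallest tail for each achievable length (strict):
6 → extends → [6]
16 → extends → [6, 16]
8 → replaces 16 → [6, 8]
20 → extends → [6, 8, 20]
16 → replaces 20 → [6, 8, 16]
19 → extends → [6, 8, 16, 19]
15 → replaces 16 → [6, 8, 15, 19]
13 → replaces 15 → [6, 8, 13, 19]
6 → already a tail → [6, 8, 13, 19]
2 → replaces 6 → [2, 8, 13, 19]
1 → replaces 2 → [1, 8, 13, 19]
25 → extends → [1, 8, 13, 19, 25]
3 → replaces 8 → [1, 3, 13, 19, 25]
Five tails, so the longest strictly increasing subsequence has length 5 (e.g. 6, 8, 16, 19, 25).

5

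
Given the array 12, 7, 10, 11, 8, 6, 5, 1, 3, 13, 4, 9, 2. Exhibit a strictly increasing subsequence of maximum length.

Patience tails give the LIS length; then backtrack through the dp parents:
12 → extends → [12]
7 → replaces 12 → [7]
10 → extends → [7, 10]
11 → extends → [7, 10, 11]
8 → replaces 10 → [7, 8, 11]
6 → replaces 7 → [6, 8, 11]
5 → replaces 6 → [5, 8, 11]
1 → replaces 5 → [1, 8, 11]
3 → replaces 8 → [1, 3, 11]
13 → extends → [1, 3, 11, 13]
4 → replaces 11 → [1, 3, 4, 13]
9 → replaces 13 → [1, 3, 4, 9]
2 → replaces 3 → [1, 2, 4, 9]
Length 4; one witness is 7, 10, 11, 13.

7, 10, 11, 13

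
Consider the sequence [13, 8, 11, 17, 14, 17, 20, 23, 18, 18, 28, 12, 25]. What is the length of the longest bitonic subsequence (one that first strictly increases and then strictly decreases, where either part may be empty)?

inc[i] = longest strictly increasing subsequence ending at i; dec[i] = longest strictly decreasing subsequence starting at i:
i:      1  2  3  4  5  6  7  8  9 10 11 12 13
a[i]:  13  8 11 17 14 17 20 23 18 18 28 12 25
inc:    1  1  2  3  3  4  5  6  5  5  7  3  7
dec:    2  1  1  3  2  2  3  3  2  2  2  1  1
Best peak at i=8 (value 23): inc=6, dec=3, length 6+3−1 = 8.

8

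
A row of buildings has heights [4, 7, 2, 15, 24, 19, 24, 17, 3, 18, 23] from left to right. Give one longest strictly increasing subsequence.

Patience tails give the LIS length; then backtrack through the dp parents:
4 → extends → [4]
7 → extends → [4, 7]
2 → replaces 4 → [2, 7]
15 → extends → [2, 7, 15]
24 → extends → [2, 7, 15, 24]
19 → replaces 24 → [2, 7, 15, 19]
24 → extends → [2, 7, 15, 19, 24]
17 → replaces 19 → [2, 7, 15, 17, 24]
3 → replaces 7 → [2, 3, 15, 17, 24]
18 → replaces 24 → [2, 3, 15, 17, 18]
23 → extends → [2, 3, 15, 17, 18, 23]
Length 6; one witness is 4, 7, 15, 17, 18, 23.

4, 7, 15, 17, 18, 23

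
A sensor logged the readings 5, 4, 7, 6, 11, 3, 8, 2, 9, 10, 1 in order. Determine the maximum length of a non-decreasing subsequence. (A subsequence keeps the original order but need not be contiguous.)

Track the smallest tail for each achievable length (allowing ties):
5 → extends → [5]
4 → replaces 5 → [4]
7 → extends → [4, 7]
6 → replaces 7 → [4, 6]
11 → extends → [4, 6, 11]
3 → replaces 4 → [3, 6, 11]
8 → replaces 11 → [3, 6, 8]
2 → replaces 3 → [2, 6, 8]
9 → extends → [2, 6, 8, 9]
10 → extends → [2, 6, 8, 9, 10]
1 → replaces 2 → [1, 6, 8, 9, 10]
Five tails, so the longest non-decreasing subsequence has length 5 (e.g. 5, 7, 8, 9, 10).

5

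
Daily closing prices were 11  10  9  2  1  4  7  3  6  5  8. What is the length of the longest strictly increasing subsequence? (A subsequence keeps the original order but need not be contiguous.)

Let dp[i] be the length of the longest such subsequence ending at index i:
i:      1  2  3  4  5  6  7  8  9 10 11
a[i]:  11 10  9  2  1  4  7  3  6  5  8
dp:     1  1  1  1  1  2  3  2  3  3  4
Maximum dp value is 4.

4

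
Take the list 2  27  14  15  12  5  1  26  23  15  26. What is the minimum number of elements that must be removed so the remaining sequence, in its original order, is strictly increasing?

6

Fewest deletions = n − (longest strictly increasing subsequence).
Patience tails:
2 → extends → [2]
27 → extends → [2, 27]
14 → replaces 27 → [2, 14]
15 → extends → [2, 14, 15]
12 → replaces 14 → [2, 12, 15]
5 → replaces 12 → [2, 5, 15]
1 → replaces 2 → [1, 5, 15]
26 → extends → [1, 5, 15, 26]
23 → replaces 26 → [1, 5, 15, 23]
15 → already a tail → [1, 5, 15, 23]
26 → extends → [1, 5, 15, 23, 26]
Longest strictly increasing subsequence has length 5, so deletions = 11 − 5 = 6.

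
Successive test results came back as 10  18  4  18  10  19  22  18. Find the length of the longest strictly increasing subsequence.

4

Track the smallest tail for each achievable length (strict):
10 → extends → [10]
18 → extends → [10, 18]
4 → replaces 10 → [4, 18]
18 → already a tail → [4, 18]
10 → replaces 18 → [4, 10]
19 → extends → [4, 10, 19]
22 → extends → [4, 10, 19, 22]
18 → replaces 19 → [4, 10, 18, 22]
Four tails, so the longest strictly increasing subsequence has length 4 (e.g. 10, 18, 19, 22).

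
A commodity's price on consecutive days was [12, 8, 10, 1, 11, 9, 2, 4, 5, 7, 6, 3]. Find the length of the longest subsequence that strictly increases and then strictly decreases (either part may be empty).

inc[i] = longest strictly increasing subsequence ending at i; dec[i] = longest strictly decreasing subsequence starting at i:
i:      1  2  3  4  5  6  7  8  9 10 11 12
a[i]:  12  8 10  1 11  9  2  4  5  7  6  3
inc:    1  1  2  1  3  2  2  3  4  5  5  3
dec:    6  4  5  1  5  4  1  2  2  3  2  1
Best peak at i=5 (value 11): inc=3, dec=5, length 3+5−1 = 7.

7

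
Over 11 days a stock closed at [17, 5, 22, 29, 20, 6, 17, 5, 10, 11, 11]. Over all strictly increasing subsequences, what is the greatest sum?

68

Let S[i] be the best sum of a strictly increasing subsequence ending at i:
i:      1  2  3  4  5  6  7  8  9 10 11
a[i]:  17  5 22 29 20  6 17  5 10 11 11
S:     17  5 39 68 37 11 28  5 21 32 32
Maximum is 68 (e.g. 17 + 22 + 29).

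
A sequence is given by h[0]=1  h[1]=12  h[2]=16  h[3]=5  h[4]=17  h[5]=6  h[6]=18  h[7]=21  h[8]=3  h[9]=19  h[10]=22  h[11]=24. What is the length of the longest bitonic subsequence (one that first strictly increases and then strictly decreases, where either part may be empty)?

8

inc[i] = longest strictly increasing subsequence ending at i; dec[i] = longest strictly decreasing subsequence starting at i:
i:      0  1  2  3  4  5  6  7  8  9 10 11
h[i]:   1 12 16  5 17  6 18 21  3 19 22 24
inc:    1  2  3  2  4  3  5  6  2  6  7  8
dec:    1  3  3  2  3  2  2  2  1  1  1  1
Best peak at i=11 (value 24): inc=8, dec=1, length 8+1−1 = 8.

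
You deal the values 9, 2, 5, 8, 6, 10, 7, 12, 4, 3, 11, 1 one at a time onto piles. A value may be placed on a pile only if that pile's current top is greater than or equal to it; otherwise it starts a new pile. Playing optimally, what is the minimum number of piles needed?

5

Place each on the leftmost legal pile:
9 → new pile 1 (tops now [9])
2 → pile 1 (tops now [2])
5 → new pile 2 (tops now [2, 5])
8 → new pile 3 (tops now [2, 5, 8])
6 → pile 3 (tops now [2, 5, 6])
10 → new pile 4 (tops now [2, 5, 6, 10])
7 → pile 4 (tops now [2, 5, 6, 7])
12 → new pile 5 (tops now [2, 5, 6, 7, 12])
4 → pile 2 (tops now [2, 4, 6, 7, 12])
3 → pile 2 (tops now [2, 3, 6, 7, 12])
11 → pile 5 (tops now [2, 3, 6, 7, 11])
1 → pile 1 (tops now [1, 3, 6, 7, 11])
Five piles.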